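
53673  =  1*53673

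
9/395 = 9/395 = 0.02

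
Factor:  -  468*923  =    -  431964 =- 2^2*3^2*13^2*71^1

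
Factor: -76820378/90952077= - 2^1 * 3^(-1)*223^1*829^( - 1 )* 36571^( - 1)*172243^1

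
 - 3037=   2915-5952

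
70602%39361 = 31241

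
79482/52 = 3057/2 = 1528.50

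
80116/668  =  119 + 156/167 = 119.93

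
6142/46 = 133 +12/23 = 133.52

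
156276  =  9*17364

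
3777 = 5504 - 1727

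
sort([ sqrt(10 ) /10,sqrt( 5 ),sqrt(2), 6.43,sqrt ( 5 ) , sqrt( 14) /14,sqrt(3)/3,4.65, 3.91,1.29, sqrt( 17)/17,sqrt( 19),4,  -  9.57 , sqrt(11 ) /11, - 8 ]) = [  -  9.57,-8 , sqrt(17)/17,sqrt (14)/14,sqrt (11 ) /11,sqrt(10 )/10,sqrt( 3) /3,1.29, sqrt( 2),sqrt( 5 ),sqrt(5 ), 3.91, 4, sqrt( 19),4.65, 6.43]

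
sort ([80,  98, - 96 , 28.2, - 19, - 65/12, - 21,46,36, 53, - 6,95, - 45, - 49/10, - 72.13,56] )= [ - 96, - 72.13, - 45, - 21, - 19, - 6,-65/12 , - 49/10,28.2,36,46, 53,56,80,95,98 ] 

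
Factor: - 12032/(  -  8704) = 2^( - 1) *17^( - 1)*47^1 = 47/34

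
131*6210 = 813510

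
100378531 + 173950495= 274329026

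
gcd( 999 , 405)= 27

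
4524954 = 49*92346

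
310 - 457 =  - 147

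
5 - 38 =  - 33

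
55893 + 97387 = 153280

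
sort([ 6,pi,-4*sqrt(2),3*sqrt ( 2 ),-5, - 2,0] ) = [-4*sqrt( 2 ),-5, - 2,0, pi,3*sqrt(2),6] 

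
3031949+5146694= 8178643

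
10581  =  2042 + 8539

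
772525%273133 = 226259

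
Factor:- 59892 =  - 2^2*3^1*7^1*23^1*31^1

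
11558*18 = 208044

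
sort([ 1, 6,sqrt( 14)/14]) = [sqrt( 14 ) /14, 1, 6]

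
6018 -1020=4998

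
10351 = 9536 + 815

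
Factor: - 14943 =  - 3^1*17^1*293^1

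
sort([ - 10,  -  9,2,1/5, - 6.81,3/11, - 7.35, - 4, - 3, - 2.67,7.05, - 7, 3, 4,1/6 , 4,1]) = [-10, - 9, - 7.35, - 7, - 6.81,-4, - 3,  -  2.67,1/6, 1/5,  3/11, 1,2, 3,4,4,7.05]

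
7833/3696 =373/176=2.12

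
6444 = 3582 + 2862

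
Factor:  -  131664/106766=  -  312/253 = -2^3*3^1*11^( - 1) * 13^1*23^(  -  1)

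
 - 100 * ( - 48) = 4800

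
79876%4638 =1030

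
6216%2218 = 1780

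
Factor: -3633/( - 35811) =3^ (- 1 )*7^1 * 23^(-1) = 7/69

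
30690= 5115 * 6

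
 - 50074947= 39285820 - 89360767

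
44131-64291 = -20160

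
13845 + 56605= 70450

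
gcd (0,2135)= 2135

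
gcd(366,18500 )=2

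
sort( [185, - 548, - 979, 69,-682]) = [ - 979, - 682, - 548 , 69,185]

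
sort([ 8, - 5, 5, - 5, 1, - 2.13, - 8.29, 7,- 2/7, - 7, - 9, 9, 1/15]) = [ - 9, - 8.29,- 7, - 5, - 5, - 2.13 , - 2/7, 1/15,  1, 5,7, 8, 9 ]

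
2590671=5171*501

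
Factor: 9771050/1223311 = 2^1*5^2*73^1*2677^1*1223311^(  -  1 ) 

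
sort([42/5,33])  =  [ 42/5, 33]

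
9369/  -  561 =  - 3123/187 =- 16.70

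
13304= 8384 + 4920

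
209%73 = 63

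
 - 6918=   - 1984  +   - 4934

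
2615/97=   2615/97 = 26.96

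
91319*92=8401348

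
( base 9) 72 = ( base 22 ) 2l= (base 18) 3B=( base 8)101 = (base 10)65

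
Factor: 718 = 2^1*359^1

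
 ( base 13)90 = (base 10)117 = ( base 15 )7c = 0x75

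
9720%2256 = 696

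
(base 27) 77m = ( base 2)1010011000010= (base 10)5314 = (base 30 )5R4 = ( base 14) 1d18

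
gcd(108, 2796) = 12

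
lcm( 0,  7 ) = 0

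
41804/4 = 10451 = 10451.00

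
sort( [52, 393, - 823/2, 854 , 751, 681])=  [ - 823/2, 52,393, 681,  751,854]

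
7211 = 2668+4543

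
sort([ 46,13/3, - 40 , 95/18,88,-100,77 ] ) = [- 100, - 40,13/3 , 95/18,46, 77 , 88 ]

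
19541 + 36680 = 56221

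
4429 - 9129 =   -  4700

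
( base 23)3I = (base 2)1010111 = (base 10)87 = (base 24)3f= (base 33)2l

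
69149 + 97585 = 166734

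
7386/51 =144 + 14/17 = 144.82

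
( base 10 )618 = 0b1001101010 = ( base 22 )162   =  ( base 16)26A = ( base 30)ki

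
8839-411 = 8428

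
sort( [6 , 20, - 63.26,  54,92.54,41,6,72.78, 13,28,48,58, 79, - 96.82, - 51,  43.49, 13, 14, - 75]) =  [ - 96.82, - 75 ,- 63.26 , - 51  ,  6,  6,13, 13, 14,  20, 28,41,  43.49,48,  54,58, 72.78,79, 92.54] 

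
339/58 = 339/58 = 5.84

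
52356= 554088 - 501732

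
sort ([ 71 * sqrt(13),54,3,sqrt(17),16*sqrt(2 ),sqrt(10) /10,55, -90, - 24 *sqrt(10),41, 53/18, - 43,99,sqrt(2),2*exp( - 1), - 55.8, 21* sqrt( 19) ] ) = [-90, - 24*sqrt( 10), -55.8,-43,sqrt( 10 ) /10,2* exp(  -  1),sqrt( 2),53/18,3,  sqrt(17), 16*sqrt(2 ) , 41, 54 , 55,21*sqrt( 19 ),99, 71*sqrt(13 )]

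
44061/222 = 14687/74 = 198.47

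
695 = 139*5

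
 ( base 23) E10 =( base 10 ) 7429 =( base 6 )54221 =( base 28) 9D9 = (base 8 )16405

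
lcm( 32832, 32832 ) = 32832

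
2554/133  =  2554/133 = 19.20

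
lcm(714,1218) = 20706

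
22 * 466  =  10252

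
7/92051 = 7/92051 = 0.00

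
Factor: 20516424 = 2^3*3^1*59^1* 14489^1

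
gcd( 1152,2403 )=9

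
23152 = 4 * 5788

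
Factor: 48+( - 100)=-2^2*13^1 = - 52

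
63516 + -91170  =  -27654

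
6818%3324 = 170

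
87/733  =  87/733 = 0.12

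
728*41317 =30078776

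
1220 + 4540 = 5760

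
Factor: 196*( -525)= - 2^2*3^1*5^2* 7^3= - 102900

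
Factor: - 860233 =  - 11^1*78203^1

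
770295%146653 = 37030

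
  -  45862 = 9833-55695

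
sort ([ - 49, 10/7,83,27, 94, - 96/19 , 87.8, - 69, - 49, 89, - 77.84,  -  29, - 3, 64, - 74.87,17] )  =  [ - 77.84, - 74.87, - 69 , - 49, - 49, - 29, - 96/19, - 3,10/7,17, 27,  64 , 83, 87.8, 89 , 94 ]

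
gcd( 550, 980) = 10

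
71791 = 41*1751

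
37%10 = 7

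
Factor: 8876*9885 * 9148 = 802638750480 = 2^4*3^1*5^1*7^1*317^1*659^1*2287^1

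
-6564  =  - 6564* 1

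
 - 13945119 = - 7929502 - 6015617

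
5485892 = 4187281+1298611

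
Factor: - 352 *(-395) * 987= 2^5 *3^1*5^1*7^1*11^1*47^1*79^1 = 137232480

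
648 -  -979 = 1627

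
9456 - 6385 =3071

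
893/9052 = 893/9052 = 0.10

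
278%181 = 97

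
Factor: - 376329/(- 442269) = 799/939 = 3^( - 1 )*17^1*47^1*313^( - 1)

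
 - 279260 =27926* ( - 10)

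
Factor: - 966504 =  -2^3*3^1*7^1*11^1*523^1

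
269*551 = 148219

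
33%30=3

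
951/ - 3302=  - 1 + 2351/3302 = - 0.29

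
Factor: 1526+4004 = 5530 = 2^1*5^1*7^1*79^1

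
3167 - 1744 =1423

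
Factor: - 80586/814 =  - 3^2*11^1  =  -  99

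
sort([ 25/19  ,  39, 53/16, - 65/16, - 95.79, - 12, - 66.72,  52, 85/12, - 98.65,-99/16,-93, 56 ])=[ - 98.65, - 95.79,-93,  -  66.72 ,  -  12, - 99/16, - 65/16, 25/19, 53/16,85/12, 39,52, 56 ] 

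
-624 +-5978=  - 6602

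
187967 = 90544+97423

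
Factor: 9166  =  2^1*4583^1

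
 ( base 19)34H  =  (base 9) 1546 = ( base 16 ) 498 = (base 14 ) 600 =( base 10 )1176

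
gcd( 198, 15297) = 3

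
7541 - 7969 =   -  428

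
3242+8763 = 12005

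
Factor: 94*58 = 5452 = 2^2*29^1*47^1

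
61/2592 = 61/2592 = 0.02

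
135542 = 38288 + 97254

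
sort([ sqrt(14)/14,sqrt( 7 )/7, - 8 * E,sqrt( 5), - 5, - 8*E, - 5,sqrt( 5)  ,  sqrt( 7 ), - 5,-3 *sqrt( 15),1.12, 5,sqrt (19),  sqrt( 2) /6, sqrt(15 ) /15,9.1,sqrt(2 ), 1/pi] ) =[ - 8*E, -8*E, - 3*sqrt(15), - 5, - 5, - 5,sqrt( 2) /6,sqrt( 15 )/15, sqrt( 14) /14,1/pi, sqrt( 7)/7, 1.12,sqrt( 2),sqrt( 5),sqrt( 5 ),sqrt(7 ),sqrt(19),5,9.1] 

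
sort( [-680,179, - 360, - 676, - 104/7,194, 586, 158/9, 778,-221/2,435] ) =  [ - 680 , - 676, - 360 , - 221/2  , - 104/7, 158/9,179,  194 , 435,586,778]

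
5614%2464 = 686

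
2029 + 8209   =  10238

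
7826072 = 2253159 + 5572913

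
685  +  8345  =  9030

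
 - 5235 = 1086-6321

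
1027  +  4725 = 5752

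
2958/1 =2958   =  2958.00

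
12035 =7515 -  - 4520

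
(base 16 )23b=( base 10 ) 571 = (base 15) 281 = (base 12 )3b7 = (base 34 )GR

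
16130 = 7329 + 8801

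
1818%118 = 48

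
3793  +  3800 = 7593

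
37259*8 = 298072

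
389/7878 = 389/7878 = 0.05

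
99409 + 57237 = 156646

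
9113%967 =410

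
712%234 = 10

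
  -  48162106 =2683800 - 50845906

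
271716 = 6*45286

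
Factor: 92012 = 2^2*23003^1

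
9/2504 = 9/2504 = 0.00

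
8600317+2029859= 10630176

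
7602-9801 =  - 2199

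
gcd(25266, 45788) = 2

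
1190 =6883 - 5693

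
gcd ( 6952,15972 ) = 44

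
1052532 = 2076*507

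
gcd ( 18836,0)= 18836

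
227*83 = 18841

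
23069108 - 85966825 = - 62897717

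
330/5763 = 110/1921 = 0.06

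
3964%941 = 200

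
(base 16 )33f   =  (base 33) p6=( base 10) 831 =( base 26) 15P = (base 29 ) SJ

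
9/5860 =9/5860 =0.00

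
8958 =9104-146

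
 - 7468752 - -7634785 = 166033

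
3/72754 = 3/72754 = 0.00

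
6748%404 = 284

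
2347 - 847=1500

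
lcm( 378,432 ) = 3024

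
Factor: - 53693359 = - 61^1*880219^1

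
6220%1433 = 488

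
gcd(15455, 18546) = 3091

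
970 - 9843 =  - 8873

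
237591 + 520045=757636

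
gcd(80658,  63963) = 9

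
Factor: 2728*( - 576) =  - 2^9*3^2*11^1*31^1 = - 1571328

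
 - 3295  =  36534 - 39829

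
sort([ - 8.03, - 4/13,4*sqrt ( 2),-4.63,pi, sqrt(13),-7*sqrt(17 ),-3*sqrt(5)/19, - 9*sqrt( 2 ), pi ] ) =[ - 7*sqrt ( 17),-9*sqrt(2 ), -8.03,-4.63,-3*sqrt(5 )/19,-4/13,  pi,pi,sqrt(13), 4*sqrt(2 )]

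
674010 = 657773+16237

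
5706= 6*951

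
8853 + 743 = 9596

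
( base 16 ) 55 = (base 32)2l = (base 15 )5a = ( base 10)85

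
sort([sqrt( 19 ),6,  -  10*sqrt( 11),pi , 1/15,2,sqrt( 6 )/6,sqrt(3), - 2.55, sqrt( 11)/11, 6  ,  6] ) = [ - 10*sqrt (11 ),  -  2.55,1/15,sqrt( 11 ) /11,sqrt( 6 ) /6,sqrt( 3), 2, pi,sqrt(19 ) , 6, 6,6 ] 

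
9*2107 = 18963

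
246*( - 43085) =-10598910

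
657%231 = 195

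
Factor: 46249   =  7^1*6607^1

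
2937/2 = 1468 + 1/2= 1468.50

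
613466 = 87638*7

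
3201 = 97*33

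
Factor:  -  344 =-2^3*43^1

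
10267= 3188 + 7079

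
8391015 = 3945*2127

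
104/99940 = 26/24985= 0.00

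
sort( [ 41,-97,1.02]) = [ - 97, 1.02,41]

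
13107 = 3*4369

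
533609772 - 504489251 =29120521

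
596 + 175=771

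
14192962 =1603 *8854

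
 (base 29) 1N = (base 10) 52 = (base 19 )2e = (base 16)34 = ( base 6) 124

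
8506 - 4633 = 3873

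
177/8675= 177/8675= 0.02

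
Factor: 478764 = 2^2*3^3*11^1*13^1*31^1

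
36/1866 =6/311  =  0.02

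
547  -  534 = 13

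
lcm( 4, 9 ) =36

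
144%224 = 144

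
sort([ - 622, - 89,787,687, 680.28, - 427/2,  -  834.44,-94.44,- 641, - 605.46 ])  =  [ - 834.44, - 641,-622,-605.46 ,-427/2,  -  94.44, - 89,680.28,687, 787 ] 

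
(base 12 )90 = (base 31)3f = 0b1101100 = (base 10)108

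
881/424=881/424 = 2.08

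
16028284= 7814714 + 8213570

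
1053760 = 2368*445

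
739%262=215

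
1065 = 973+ 92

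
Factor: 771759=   3^2 * 85751^1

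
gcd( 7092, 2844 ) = 36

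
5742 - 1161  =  4581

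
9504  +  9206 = 18710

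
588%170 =78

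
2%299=2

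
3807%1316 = 1175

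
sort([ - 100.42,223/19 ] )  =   [  -  100.42,223/19]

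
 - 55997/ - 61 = 55997/61 =917.98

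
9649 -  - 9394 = 19043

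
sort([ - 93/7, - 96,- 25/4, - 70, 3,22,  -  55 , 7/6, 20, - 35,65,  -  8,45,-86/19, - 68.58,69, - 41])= [ - 96, - 70, -68.58,-55, - 41,- 35, - 93/7,-8, - 25/4, - 86/19, 7/6, 3, 20, 22, 45,65,69 ] 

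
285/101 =2 + 83/101 = 2.82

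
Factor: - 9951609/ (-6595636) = 2^ ( -2) * 3^1*1648909^(-1 ) * 3317203^1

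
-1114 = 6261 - 7375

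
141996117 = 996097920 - 854101803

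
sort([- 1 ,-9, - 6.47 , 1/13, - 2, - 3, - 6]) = [  -  9, - 6.47, - 6,-3  ,-2, - 1,1/13 ] 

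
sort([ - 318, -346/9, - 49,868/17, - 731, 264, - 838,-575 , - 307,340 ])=[ - 838,- 731, - 575, - 318,-307,-49, - 346/9, 868/17,264,340 ] 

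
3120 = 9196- 6076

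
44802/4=11200+1/2 = 11200.50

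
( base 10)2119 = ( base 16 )847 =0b100001000111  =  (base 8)4107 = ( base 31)26b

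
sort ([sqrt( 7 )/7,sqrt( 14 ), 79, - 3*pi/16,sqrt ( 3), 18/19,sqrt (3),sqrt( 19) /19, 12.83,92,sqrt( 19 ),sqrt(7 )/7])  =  [ - 3*pi/16,sqrt( 19) /19,sqrt( 7 )/7, sqrt(7)/7, 18/19,  sqrt( 3 ),sqrt( 3),sqrt( 14),sqrt( 19), 12.83,79,92 ] 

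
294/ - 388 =  -  147/194 = - 0.76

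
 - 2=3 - 5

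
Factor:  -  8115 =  - 3^1* 5^1*541^1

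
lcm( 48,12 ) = 48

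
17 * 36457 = 619769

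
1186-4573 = -3387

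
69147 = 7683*9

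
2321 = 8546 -6225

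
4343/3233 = 4343/3233 = 1.34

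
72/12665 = 72/12665 =0.01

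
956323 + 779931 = 1736254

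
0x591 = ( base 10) 1425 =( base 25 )270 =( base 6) 10333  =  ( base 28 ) 1mp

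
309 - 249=60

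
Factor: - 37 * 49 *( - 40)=2^3*5^1*7^2*37^1 = 72520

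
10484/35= 10484/35 = 299.54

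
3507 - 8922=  - 5415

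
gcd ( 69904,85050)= 2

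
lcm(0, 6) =0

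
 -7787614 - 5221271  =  -13008885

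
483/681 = 161/227 = 0.71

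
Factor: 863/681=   3^(-1 )*227^( - 1 )*863^1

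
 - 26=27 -53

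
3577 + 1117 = 4694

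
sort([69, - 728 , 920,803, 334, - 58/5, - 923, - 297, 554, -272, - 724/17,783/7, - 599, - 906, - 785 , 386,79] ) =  [ - 923, - 906, -785 , - 728, -599, - 297 , -272, - 724/17, - 58/5, 69, 79, 783/7 , 334, 386,  554,803, 920 ]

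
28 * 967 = 27076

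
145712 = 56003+89709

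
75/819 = 25/273 = 0.09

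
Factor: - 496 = -2^4*31^1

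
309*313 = 96717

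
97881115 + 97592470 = 195473585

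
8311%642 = 607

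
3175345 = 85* 37357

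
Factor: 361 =19^2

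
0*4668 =0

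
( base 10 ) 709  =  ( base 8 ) 1305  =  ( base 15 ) 324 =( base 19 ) 1I6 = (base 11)595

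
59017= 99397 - 40380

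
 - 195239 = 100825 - 296064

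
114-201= -87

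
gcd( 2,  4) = 2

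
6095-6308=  - 213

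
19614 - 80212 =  - 60598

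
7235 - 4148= 3087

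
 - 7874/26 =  - 303 + 2/13 = - 302.85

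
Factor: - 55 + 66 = 11 = 11^1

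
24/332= 6/83 = 0.07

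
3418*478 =1633804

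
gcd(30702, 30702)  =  30702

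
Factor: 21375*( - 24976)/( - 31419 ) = 2^4*5^3* 7^1*19^1*223^1*3491^( - 1) = 59318000/3491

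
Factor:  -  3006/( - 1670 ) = 9/5 = 3^2*5^( - 1)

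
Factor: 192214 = 2^1*11^1*8737^1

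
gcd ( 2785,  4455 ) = 5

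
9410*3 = 28230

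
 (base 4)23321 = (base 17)2AD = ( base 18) 265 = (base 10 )761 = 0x2f9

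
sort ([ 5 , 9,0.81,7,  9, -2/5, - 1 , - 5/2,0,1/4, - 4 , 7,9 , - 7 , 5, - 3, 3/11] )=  [  -  7 ,-4,-3,-5/2, -1 , - 2/5, 0, 1/4, 3/11,0.81, 5,5, 7 , 7 , 9,9, 9]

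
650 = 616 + 34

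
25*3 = 75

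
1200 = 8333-7133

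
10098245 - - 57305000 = 67403245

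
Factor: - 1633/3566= - 2^( - 1)*23^1*71^1*1783^( - 1) 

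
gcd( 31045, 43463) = 6209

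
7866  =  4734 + 3132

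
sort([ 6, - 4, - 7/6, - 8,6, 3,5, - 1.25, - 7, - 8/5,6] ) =[ - 8, - 7,- 4, - 8/5 , - 1.25,-7/6, 3, 5,6,6,6 ] 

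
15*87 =1305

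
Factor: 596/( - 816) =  - 2^( - 2 ) * 3^(- 1 ) * 17^(  -  1)*149^1 =-149/204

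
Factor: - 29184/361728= - 38/471 = - 2^1*3^( - 1 )*19^1*157^( - 1 )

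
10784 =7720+3064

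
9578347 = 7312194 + 2266153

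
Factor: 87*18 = 2^1*3^3 * 29^1 = 1566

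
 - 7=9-16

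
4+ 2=6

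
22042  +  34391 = 56433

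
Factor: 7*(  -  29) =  - 7^1*29^1= - 203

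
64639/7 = 64639/7=9234.14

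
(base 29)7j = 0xDE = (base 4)3132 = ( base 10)222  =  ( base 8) 336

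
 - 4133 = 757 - 4890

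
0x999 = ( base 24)469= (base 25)3N7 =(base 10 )2457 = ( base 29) 2QL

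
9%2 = 1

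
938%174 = 68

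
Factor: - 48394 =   -  2^1 * 24197^1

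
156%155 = 1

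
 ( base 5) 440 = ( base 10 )120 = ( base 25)4K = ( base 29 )44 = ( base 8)170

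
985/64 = 985/64 = 15.39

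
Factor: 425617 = 379^1*1123^1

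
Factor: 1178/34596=19/558=2^( - 1) * 3^( - 2)*19^1*31^( - 1) 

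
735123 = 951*773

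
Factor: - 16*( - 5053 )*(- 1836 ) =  - 2^6*3^3*17^1 * 31^1*163^1 = - 148436928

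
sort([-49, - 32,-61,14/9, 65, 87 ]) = [  -  61,-49,  -  32,14/9,65,  87] 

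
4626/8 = 2313/4 = 578.25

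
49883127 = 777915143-728032016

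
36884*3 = 110652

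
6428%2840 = 748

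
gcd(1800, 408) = 24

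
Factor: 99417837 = 3^1*31^1*251^1*4259^1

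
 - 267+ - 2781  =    -  3048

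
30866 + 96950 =127816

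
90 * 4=360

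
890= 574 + 316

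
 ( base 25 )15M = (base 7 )2152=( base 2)1100000100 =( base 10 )772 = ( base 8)1404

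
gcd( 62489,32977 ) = 7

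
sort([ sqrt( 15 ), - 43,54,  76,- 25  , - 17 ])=[ - 43, - 25, - 17,sqrt(15),54,  76] 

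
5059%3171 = 1888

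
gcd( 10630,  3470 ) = 10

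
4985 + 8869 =13854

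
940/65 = 14 + 6/13 = 14.46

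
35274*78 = 2751372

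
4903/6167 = 4903/6167 = 0.80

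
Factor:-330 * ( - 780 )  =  2^3*3^2 * 5^2 * 11^1 * 13^1=257400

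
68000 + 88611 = 156611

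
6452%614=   312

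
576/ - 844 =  - 144/211=- 0.68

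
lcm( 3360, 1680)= 3360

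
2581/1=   2581 = 2581.00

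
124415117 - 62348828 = 62066289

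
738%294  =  150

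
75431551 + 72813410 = 148244961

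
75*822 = 61650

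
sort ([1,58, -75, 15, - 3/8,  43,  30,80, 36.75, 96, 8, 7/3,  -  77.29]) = [ - 77.29  , - 75, - 3/8, 1,7/3,8,15 , 30 , 36.75, 43, 58,  80,96 ]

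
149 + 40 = 189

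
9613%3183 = 64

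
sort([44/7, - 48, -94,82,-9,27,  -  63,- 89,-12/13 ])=[ - 94,-89, - 63 ,  -  48, - 9,-12/13,44/7, 27,82]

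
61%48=13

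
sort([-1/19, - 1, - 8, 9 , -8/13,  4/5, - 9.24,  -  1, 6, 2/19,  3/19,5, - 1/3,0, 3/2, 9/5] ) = [ - 9.24 , - 8, - 1, - 1, - 8/13, - 1/3, -1/19, 0,2/19, 3/19,4/5, 3/2, 9/5,5, 6, 9]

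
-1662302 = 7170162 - 8832464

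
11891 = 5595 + 6296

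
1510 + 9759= 11269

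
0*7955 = 0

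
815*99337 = 80959655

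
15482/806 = 7741/403 = 19.21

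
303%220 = 83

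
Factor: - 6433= -7^1*919^1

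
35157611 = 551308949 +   -  516151338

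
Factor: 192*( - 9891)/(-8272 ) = 118692/517 = 2^2*3^3 * 7^1*11^(-1 )*47^ ( - 1 ) * 157^1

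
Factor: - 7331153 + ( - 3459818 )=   -  17^2*37339^1=-10790971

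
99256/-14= - 49628/7= - 7089.71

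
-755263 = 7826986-8582249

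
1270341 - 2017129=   -  746788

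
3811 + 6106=9917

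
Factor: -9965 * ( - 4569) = 45530085 = 3^1*5^1*1523^1*1993^1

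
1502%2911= 1502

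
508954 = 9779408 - 9270454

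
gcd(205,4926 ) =1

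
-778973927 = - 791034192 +12060265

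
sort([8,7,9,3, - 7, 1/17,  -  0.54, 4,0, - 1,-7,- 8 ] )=[  -  8, - 7, - 7, - 1, - 0.54, 0,1/17, 3,4,7,8,9 ] 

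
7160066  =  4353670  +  2806396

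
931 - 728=203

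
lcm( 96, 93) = 2976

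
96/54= 16/9 = 1.78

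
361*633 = 228513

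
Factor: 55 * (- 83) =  - 4565 = - 5^1 * 11^1*83^1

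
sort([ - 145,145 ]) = [ - 145, 145 ]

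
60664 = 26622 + 34042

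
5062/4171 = 1 + 891/4171 =1.21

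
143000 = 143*1000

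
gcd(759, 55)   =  11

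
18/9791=18/9791 = 0.00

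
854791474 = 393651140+461140334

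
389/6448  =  389/6448 = 0.06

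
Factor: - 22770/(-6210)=3^( - 1 )*11^1 =11/3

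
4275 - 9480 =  - 5205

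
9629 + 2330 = 11959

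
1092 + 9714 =10806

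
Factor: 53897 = 53897^1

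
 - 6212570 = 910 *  (-6827 ) 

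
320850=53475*6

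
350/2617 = 350/2617 = 0.13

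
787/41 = 787/41  =  19.20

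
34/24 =17/12  =  1.42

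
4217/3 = 4217/3 = 1405.67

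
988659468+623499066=1612158534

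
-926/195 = -5+49/195 =-4.75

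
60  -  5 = 55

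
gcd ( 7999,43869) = 1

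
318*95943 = 30509874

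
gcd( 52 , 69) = 1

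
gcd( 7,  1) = 1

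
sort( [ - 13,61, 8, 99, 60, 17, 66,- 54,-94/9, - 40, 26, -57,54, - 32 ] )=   [ - 57, - 54 ,-40, - 32,-13, - 94/9,8,17 , 26 , 54, 60, 61, 66, 99] 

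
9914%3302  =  8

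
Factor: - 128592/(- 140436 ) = 76/83 = 2^2*19^1*83^( - 1) 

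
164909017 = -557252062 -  - 722161079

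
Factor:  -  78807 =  - 3^1 * 109^1*241^1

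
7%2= 1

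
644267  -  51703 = 592564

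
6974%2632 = 1710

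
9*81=729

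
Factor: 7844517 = 3^2*  871613^1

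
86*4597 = 395342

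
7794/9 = 866 = 866.00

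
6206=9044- 2838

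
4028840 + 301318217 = 305347057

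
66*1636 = 107976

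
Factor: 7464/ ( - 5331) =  -2488/1777 = -2^3*311^1*1777^( - 1)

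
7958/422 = 18+ 181/211= 18.86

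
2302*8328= 19171056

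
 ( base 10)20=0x14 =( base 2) 10100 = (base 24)K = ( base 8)24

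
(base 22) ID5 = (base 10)9003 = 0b10001100101011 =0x232b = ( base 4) 2030223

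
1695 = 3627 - 1932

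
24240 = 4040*6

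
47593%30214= 17379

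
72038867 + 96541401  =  168580268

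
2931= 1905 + 1026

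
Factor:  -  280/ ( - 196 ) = 10/7  =  2^1 * 5^1*7^( - 1 ) 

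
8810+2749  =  11559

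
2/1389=2/1389 =0.00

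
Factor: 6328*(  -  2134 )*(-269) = 2^4*7^1 * 11^1*97^1*113^1*269^1 = 3632563088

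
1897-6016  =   - 4119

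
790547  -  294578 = 495969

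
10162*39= 396318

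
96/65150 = 48/32575 =0.00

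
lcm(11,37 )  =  407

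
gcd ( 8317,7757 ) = 1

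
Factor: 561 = 3^1*11^1*17^1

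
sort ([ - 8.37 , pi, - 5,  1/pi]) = [ - 8.37, - 5 , 1/pi,pi]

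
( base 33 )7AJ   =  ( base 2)1111100100100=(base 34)6UG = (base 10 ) 7972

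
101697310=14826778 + 86870532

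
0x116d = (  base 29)58O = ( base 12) 26B9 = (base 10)4461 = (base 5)120321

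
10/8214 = 5/4107 = 0.00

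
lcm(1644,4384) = 13152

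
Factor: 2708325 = 3^2 * 5^2 * 12037^1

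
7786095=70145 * 111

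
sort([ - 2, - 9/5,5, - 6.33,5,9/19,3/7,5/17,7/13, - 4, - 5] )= [ - 6.33,-5, - 4, - 2, - 9/5,5/17,3/7,  9/19,7/13,  5, 5 ] 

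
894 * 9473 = 8468862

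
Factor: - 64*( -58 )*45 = 167040 = 2^7*3^2*5^1*29^1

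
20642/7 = 2948 + 6/7 = 2948.86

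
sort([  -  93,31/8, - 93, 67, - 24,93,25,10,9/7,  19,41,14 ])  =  [ - 93, - 93, - 24, 9/7,  31/8, 10,14, 19 , 25, 41,67,93]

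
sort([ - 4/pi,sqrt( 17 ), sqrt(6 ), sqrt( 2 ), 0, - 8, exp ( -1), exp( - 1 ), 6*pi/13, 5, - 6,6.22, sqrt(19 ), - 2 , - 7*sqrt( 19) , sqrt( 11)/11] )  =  [ - 7*sqrt( 19), - 8,-6, -2, - 4/pi, 0, sqrt(11)/11,exp( - 1),exp( - 1), sqrt( 2 ), 6*pi/13,sqrt( 6 ),  sqrt(17), sqrt( 19 ), 5,6.22] 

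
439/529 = 439/529 =0.83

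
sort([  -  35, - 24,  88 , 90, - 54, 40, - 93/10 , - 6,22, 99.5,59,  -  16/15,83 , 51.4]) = [  -  54,-35, - 24, - 93/10, - 6, - 16/15,22,  40,51.4,59, 83,88, 90,  99.5]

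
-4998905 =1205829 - 6204734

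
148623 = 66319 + 82304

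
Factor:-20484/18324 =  - 509^( - 1 )*569^1 = - 569/509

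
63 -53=10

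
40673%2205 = 983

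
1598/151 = 10 +88/151 = 10.58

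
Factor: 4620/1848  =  5/2  =  2^ ( - 1 ) * 5^1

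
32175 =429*75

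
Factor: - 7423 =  - 13^1*571^1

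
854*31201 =26645654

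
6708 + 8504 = 15212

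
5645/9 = 5645/9 = 627.22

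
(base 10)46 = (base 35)1B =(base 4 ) 232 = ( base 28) 1i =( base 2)101110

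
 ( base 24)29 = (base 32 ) 1p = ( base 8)71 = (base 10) 57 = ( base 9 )63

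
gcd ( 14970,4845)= 15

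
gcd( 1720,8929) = 1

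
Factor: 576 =2^6*3^2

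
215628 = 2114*102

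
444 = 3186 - 2742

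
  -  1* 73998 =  - 73998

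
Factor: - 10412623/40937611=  - 11^( - 1 )*47^(-1)*6091^( - 1)*  800971^1  =  - 800971/3149047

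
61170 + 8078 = 69248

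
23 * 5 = 115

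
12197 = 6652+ 5545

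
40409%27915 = 12494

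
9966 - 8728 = 1238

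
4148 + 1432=5580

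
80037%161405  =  80037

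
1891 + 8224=10115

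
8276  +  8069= 16345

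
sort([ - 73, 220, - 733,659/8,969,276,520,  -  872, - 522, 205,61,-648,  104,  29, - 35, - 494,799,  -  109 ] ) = [ - 872, - 733,  -  648, - 522, - 494,  -  109,-73, - 35,29,  61,659/8, 104,205, 220,276,520,799, 969]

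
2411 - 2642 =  - 231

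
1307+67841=69148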